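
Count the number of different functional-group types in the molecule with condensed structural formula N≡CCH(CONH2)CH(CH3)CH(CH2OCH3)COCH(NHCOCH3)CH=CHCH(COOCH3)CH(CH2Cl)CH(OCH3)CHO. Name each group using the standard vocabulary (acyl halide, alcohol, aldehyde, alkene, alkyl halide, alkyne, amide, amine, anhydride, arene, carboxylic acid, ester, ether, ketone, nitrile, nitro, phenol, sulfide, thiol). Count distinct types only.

Taking each segment in turn:
  N≡C: N≡C–: carbon triple-bonded to nitrogen → nitrile.
  CH(CONH2): pendant –CONH2: carbonyl C bonded to C and N → amide.
  CH(CH2OCH3): pendant –CH2OCH3: C–O–C linkage → ether.
  CO: –C(=O)– with carbon on both sides → ketone.
  CH(NHCOCH3): pendant –NHC(=O)CH3: N bonded to a carbonyl → amide (not amine).
  CH=CH: C=C double bond → alkene.
  CH(COOCH3): pendant –COOCH3: carbonyl C bonded to C and –OCH3 → ester.
  CH(CH2Cl): pendant –CH2X: halogen on sp³ carbon → alkyl halide.
  CH(OCH3): pendant –OCH3: C–O–C with sp³ C, no adjacent C=O → ether.
  CHO: terminal –CHO: carbonyl C bonded to H and C → aldehyde.
Distinct types present: aldehyde, alkene, alkyl halide, amide, ester, ether, ketone, nitrile.

8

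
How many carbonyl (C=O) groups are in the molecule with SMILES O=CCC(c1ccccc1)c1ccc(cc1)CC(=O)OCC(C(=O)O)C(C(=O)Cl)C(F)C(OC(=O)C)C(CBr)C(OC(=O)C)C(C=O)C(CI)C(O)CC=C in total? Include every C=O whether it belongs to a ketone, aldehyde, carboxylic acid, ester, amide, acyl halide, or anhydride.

7

OHC: aldehyde, 1 C=O (running total 1).
CH2COOCH2: ester, 1 C=O (running total 2).
CH(COOH): carboxylic acid, 1 C=O (running total 3).
CH(COCl): acyl halide, 1 C=O (running total 4).
CH(OCOCH3): ester, 1 C=O (running total 5).
CH(OCOCH3): ester, 1 C=O (running total 6).
CH(CHO): aldehyde, 1 C=O (running total 7).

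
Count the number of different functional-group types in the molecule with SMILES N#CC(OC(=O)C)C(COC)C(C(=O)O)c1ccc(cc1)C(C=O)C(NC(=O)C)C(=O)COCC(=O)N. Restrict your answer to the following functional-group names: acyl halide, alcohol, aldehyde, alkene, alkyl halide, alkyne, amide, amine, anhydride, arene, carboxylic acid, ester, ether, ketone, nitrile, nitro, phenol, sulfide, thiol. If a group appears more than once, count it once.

8

Taking each segment in turn:
  N≡C: N≡C–: carbon triple-bonded to nitrogen → nitrile.
  CH(OCOCH3): pendant –OC(=O)CH3: an acyloxy group → ester.
  CH(CH2OCH3): pendant –CH2OCH3: C–O–C linkage → ether.
  CH(COOH): pendant –COOH: carbonyl C bonded to C and –OH → carboxylic acid.
  C6H4: para-disubstituted benzene ring → arene.
  CH(CHO): pendant –CHO: carbonyl C bonded to C and H → aldehyde.
  CH(NHCOCH3): pendant –NHC(=O)CH3: N bonded to a carbonyl → amide (not amine).
  CO: –C(=O)– with carbon on both sides → ketone.
  CH2OCH2: C–O–C with sp³ carbons on both sides and no adjacent C=O → ether.
  CONH2: –C(=O)NH2: carbonyl C bonded to C and to N → amide (the N is not a separate amine).
Distinct types present: aldehyde, amide, arene, carboxylic acid, ester, ether, ketone, nitrile.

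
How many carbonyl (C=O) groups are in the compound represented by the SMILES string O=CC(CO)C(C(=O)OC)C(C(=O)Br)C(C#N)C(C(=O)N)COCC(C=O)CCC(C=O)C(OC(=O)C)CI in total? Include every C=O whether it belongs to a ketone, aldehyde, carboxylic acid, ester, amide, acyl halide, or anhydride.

OHC: aldehyde, 1 C=O (running total 1).
CH(COOCH3): ester, 1 C=O (running total 2).
CH(COBr): acyl halide, 1 C=O (running total 3).
CH(CONH2): amide, 1 C=O (running total 4).
CH(CHO): aldehyde, 1 C=O (running total 5).
CH(CHO): aldehyde, 1 C=O (running total 6).
CH(OCOCH3): ester, 1 C=O (running total 7).

7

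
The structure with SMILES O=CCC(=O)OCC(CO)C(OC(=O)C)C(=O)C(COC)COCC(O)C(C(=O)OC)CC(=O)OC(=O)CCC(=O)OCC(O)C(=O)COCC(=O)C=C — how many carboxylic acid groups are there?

terminal –CHO: carbonyl C bonded to H and C → aldehyde.
–C(=O)–O–C with C on the carbonyl side → ester.
pendant –CH2OH on an sp³ backbone C → alcohol.
pendant –OC(=O)CH3: an acyloxy group → ester.
–C(=O)– with carbon on both sides → ketone.
pendant –CH2OCH3: C–O–C linkage → ether.
C–O–C with sp³ carbons on both sides and no adjacent C=O → ether.
–OH on an sp³ carbon → alcohol (secondary).
pendant –COOCH3: carbonyl C bonded to C and –OCH3 → ester.
two acyl groups sharing one oxygen, –C(=O)–O–C(=O)– → anhydride.
–C(=O)–O–C with C on the carbonyl side → ester.
–OH on an sp³ carbon → alcohol (secondary).
–C(=O)– with carbon on both sides → ketone.
C–O–C with sp³ carbons on both sides and no adjacent C=O → ether.
–C(=O)– with carbon on both sides → ketone.
C=C double bond → alkene.
No segment is a carboxylic acid: OHC is aldehyde, not carboxylic acid; CH2COOCH2 is ester, not carboxylic acid; CH(CH2OH) is alcohol, not carboxylic acid. → 0.

0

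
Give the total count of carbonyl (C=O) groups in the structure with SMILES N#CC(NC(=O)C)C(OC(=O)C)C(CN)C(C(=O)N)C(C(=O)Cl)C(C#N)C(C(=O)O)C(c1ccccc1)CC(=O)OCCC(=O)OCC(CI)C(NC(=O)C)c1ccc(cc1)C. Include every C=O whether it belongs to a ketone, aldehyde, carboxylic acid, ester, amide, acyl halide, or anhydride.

CH(NHCOCH3): amide, 1 C=O (running total 1).
CH(OCOCH3): ester, 1 C=O (running total 2).
CH(CONH2): amide, 1 C=O (running total 3).
CH(COCl): acyl halide, 1 C=O (running total 4).
CH(COOH): carboxylic acid, 1 C=O (running total 5).
CH2COOCH2: ester, 1 C=O (running total 6).
CH2COOCH2: ester, 1 C=O (running total 7).
CH(NHCOCH3): amide, 1 C=O (running total 8).

8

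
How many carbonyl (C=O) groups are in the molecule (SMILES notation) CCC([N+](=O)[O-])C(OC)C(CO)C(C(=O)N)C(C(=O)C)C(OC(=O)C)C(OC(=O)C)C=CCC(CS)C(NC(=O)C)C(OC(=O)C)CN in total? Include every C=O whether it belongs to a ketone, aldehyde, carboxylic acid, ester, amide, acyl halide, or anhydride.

CH(CONH2): amide, 1 C=O (running total 1).
CH(COCH3): ketone, 1 C=O (running total 2).
CH(OCOCH3): ester, 1 C=O (running total 3).
CH(OCOCH3): ester, 1 C=O (running total 4).
CH(NHCOCH3): amide, 1 C=O (running total 5).
CH(OCOCH3): ester, 1 C=O (running total 6).

6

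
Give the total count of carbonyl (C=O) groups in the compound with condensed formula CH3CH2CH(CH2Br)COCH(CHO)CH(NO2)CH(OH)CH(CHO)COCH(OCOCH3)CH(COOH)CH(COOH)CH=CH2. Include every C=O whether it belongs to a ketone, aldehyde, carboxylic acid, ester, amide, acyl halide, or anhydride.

7

CO: ketone, 1 C=O (running total 1).
CH(CHO): aldehyde, 1 C=O (running total 2).
CH(CHO): aldehyde, 1 C=O (running total 3).
CO: ketone, 1 C=O (running total 4).
CH(OCOCH3): ester, 1 C=O (running total 5).
CH(COOH): carboxylic acid, 1 C=O (running total 6).
CH(COOH): carboxylic acid, 1 C=O (running total 7).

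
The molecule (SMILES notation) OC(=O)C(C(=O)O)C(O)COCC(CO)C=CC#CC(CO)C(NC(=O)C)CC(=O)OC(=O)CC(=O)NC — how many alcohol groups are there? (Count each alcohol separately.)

Working along the chain:
  HOOC: –COOH: carbonyl C bonded to –OH and C → carboxylic acid (the –OH is not a separate alcohol).
  CH(COOH): pendant –COOH: carbonyl C bonded to C and –OH → carboxylic acid.
  CH(OH): –OH on an sp³ carbon → alcohol (secondary).
  CH2OCH2: C–O–C with sp³ carbons on both sides and no adjacent C=O → ether.
  CH(CH2OH): pendant –CH2OH on an sp³ backbone C → alcohol.
  CH=CH: C=C double bond → alkene.
  C≡C: C≡C triple bond → alkyne.
  CH(CH2OH): pendant –CH2OH on an sp³ backbone C → alcohol.
  CH(NHCOCH3): pendant –NHC(=O)CH3: N bonded to a carbonyl → amide (not amine).
  CH2CO-O-COCH2: two acyl groups sharing one oxygen, –C(=O)–O–C(=O)– → anhydride.
  CONHCH3: –C(=O)NHCH3: carbonyl C bonded to C and to N → amide (the N is not an amine).
Alcohol appears at: CH(OH), CH(CH2OH), CH(CH2OH) → 3.

3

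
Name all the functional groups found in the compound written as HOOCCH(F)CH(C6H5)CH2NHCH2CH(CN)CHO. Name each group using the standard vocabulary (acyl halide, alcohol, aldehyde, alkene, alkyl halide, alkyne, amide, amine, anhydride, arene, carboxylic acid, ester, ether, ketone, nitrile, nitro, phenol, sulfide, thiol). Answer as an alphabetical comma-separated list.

aldehyde, alkyl halide, amine, arene, carboxylic acid, nitrile

Taking each segment in turn:
  HOOC: –COOH: carbonyl C bonded to –OH and C → carboxylic acid (the –OH is not a separate alcohol).
  CH(F): halogen on an sp³ carbon → alkyl halide.
  CH(C6H5): pendant –C6H5: benzene ring → arene.
  CH2NHCH2: C–N–C with sp³ carbons and no adjacent C=O → amine (secondary).
  CH(CN): pendant –C≡N: nitrile.
  CHO: terminal –CHO: carbonyl C bonded to H and C → aldehyde.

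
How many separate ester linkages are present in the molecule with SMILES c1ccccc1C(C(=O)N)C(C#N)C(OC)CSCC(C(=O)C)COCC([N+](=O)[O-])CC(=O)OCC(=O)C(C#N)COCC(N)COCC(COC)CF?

Taking each segment in turn:
  C6H5: C6H5– phenyl ring → arene.
  CH(CONH2): pendant –CONH2: carbonyl C bonded to C and N → amide.
  CH(CN): pendant –C≡N: nitrile.
  CH(OCH3): pendant –OCH3: C–O–C with sp³ C, no adjacent C=O → ether.
  CH2SCH2: C–S–C linkage → sulfide (thioether).
  CH(COCH3): pendant –COCH3: carbonyl C bonded to two carbons → ketone.
  CH2OCH2: C–O–C with sp³ carbons on both sides and no adjacent C=O → ether.
  CH(NO2): –NO2 on an sp³ carbon → nitro (the N=O is not a carbonyl).
  CH2COOCH2: –C(=O)–O–C with C on the carbonyl side → ester.
  CO: –C(=O)– with carbon on both sides → ketone.
  CH(CN): pendant –C≡N: nitrile.
  CH2OCH2: C–O–C with sp³ carbons on both sides and no adjacent C=O → ether.
  CH(NH2): –NH2 on an sp³ carbon with no adjacent C=O → amine.
  CH2OCH2: C–O–C with sp³ carbons on both sides and no adjacent C=O → ether.
  CH(CH2OCH3): pendant –CH2OCH3: C–O–C linkage → ether.
  CH2F: halogen on an sp³ carbon → alkyl halide.
Ester appears at: CH2COOCH2 → 1.

1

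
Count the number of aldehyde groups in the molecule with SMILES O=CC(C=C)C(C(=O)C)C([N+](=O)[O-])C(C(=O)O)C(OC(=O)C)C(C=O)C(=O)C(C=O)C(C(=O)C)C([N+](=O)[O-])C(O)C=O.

Working along the chain:
  OHC: terminal –CHO: carbonyl C bonded to H and C → aldehyde.
  CH(CH=CH2): pendant –CH=CH2: C=C double bond → alkene.
  CH(COCH3): pendant –COCH3: carbonyl C bonded to two carbons → ketone.
  CH(NO2): –NO2 on an sp³ carbon → nitro (the N=O is not a carbonyl).
  CH(COOH): pendant –COOH: carbonyl C bonded to C and –OH → carboxylic acid.
  CH(OCOCH3): pendant –OC(=O)CH3: an acyloxy group → ester.
  CH(CHO): pendant –CHO: carbonyl C bonded to C and H → aldehyde.
  CO: –C(=O)– with carbon on both sides → ketone.
  CH(CHO): pendant –CHO: carbonyl C bonded to C and H → aldehyde.
  CH(COCH3): pendant –COCH3: carbonyl C bonded to two carbons → ketone.
  CH(NO2): –NO2 on an sp³ carbon → nitro (the N=O is not a carbonyl).
  CH(OH): –OH on an sp³ carbon → alcohol (secondary).
  CHO: terminal –CHO: carbonyl C bonded to H and C → aldehyde.
Aldehyde appears at: OHC, CH(CHO), CH(CHO), CHO → 4.

4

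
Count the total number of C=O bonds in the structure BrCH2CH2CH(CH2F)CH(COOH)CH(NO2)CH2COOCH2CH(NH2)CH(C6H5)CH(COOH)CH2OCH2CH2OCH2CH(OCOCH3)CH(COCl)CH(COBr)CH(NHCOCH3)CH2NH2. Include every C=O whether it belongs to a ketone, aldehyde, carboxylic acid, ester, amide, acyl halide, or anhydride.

CH(COOH): carboxylic acid, 1 C=O (running total 1).
CH2COOCH2: ester, 1 C=O (running total 2).
CH(COOH): carboxylic acid, 1 C=O (running total 3).
CH(OCOCH3): ester, 1 C=O (running total 4).
CH(COCl): acyl halide, 1 C=O (running total 5).
CH(COBr): acyl halide, 1 C=O (running total 6).
CH(NHCOCH3): amide, 1 C=O (running total 7).

7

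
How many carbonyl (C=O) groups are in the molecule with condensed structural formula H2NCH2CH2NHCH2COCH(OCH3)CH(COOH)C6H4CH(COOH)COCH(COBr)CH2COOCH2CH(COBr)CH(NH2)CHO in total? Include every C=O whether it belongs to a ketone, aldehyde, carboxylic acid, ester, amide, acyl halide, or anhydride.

CO: ketone, 1 C=O (running total 1).
CH(COOH): carboxylic acid, 1 C=O (running total 2).
CH(COOH): carboxylic acid, 1 C=O (running total 3).
CO: ketone, 1 C=O (running total 4).
CH(COBr): acyl halide, 1 C=O (running total 5).
CH2COOCH2: ester, 1 C=O (running total 6).
CH(COBr): acyl halide, 1 C=O (running total 7).
CHO: aldehyde, 1 C=O (running total 8).

8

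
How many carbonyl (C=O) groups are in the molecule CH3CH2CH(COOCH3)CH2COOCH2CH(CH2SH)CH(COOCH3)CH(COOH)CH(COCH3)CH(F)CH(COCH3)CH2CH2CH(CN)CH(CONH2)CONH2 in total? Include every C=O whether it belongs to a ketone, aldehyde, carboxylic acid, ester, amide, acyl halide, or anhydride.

8

CH(COOCH3): ester, 1 C=O (running total 1).
CH2COOCH2: ester, 1 C=O (running total 2).
CH(COOCH3): ester, 1 C=O (running total 3).
CH(COOH): carboxylic acid, 1 C=O (running total 4).
CH(COCH3): ketone, 1 C=O (running total 5).
CH(COCH3): ketone, 1 C=O (running total 6).
CH(CONH2): amide, 1 C=O (running total 7).
CONH2: amide, 1 C=O (running total 8).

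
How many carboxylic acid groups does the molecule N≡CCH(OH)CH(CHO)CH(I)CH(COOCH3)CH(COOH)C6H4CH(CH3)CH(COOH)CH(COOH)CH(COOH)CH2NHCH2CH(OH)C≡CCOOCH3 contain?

N≡C–: carbon triple-bonded to nitrogen → nitrile.
–OH on an sp³ carbon → alcohol (secondary).
pendant –CHO: carbonyl C bonded to C and H → aldehyde.
halogen on an sp³ carbon → alkyl halide.
pendant –COOCH3: carbonyl C bonded to C and –OCH3 → ester.
pendant –COOH: carbonyl C bonded to C and –OH → carboxylic acid.
para-disubstituted benzene ring → arene.
pendant –COOH: carbonyl C bonded to C and –OH → carboxylic acid.
pendant –COOH: carbonyl C bonded to C and –OH → carboxylic acid.
pendant –COOH: carbonyl C bonded to C and –OH → carboxylic acid.
C–N–C with sp³ carbons and no adjacent C=O → amine (secondary).
–OH on an sp³ carbon → alcohol (secondary).
C≡C triple bond → alkyne.
–C(=O)OCH3: carbonyl C bonded to C and to –OCH3 → ester (not ketone + ether).
Carboxylic acid appears at: CH(COOH), CH(COOH), CH(COOH), CH(COOH) → 4.

4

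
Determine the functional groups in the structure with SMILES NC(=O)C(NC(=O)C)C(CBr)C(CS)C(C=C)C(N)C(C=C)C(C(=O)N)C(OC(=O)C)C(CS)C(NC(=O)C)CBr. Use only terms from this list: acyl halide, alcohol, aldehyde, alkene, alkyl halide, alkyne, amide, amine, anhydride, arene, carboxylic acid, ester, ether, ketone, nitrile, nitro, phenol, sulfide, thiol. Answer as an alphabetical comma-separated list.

alkene, alkyl halide, amide, amine, ester, thiol

Working along the chain:
  H2NCO: –C(=O)NH2: carbonyl C bonded to C and to N → amide (the N is not a separate amine).
  CH(NHCOCH3): pendant –NHC(=O)CH3: N bonded to a carbonyl → amide (not amine).
  CH(CH2Br): pendant –CH2X: halogen on sp³ carbon → alkyl halide.
  CH(CH2SH): pendant –CH2SH → thiol.
  CH(CH=CH2): pendant –CH=CH2: C=C double bond → alkene.
  CH(NH2): –NH2 on an sp³ carbon with no adjacent C=O → amine.
  CH(CH=CH2): pendant –CH=CH2: C=C double bond → alkene.
  CH(CONH2): pendant –CONH2: carbonyl C bonded to C and N → amide.
  CH(OCOCH3): pendant –OC(=O)CH3: an acyloxy group → ester.
  CH(CH2SH): pendant –CH2SH → thiol.
  CH(NHCOCH3): pendant –NHC(=O)CH3: N bonded to a carbonyl → amide (not amine).
  CH2Br: halogen on an sp³ carbon → alkyl halide.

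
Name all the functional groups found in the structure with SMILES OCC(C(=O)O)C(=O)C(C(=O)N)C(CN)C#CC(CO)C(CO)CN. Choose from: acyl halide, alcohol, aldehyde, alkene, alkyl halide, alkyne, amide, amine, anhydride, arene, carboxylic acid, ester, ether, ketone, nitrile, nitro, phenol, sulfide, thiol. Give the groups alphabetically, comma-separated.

alcohol, alkyne, amide, amine, carboxylic acid, ketone

Reading the structure from left to right:
  HOCH2: HO– on an sp³ carbon → alcohol.
  CH(COOH): pendant –COOH: carbonyl C bonded to C and –OH → carboxylic acid.
  CO: –C(=O)– with carbon on both sides → ketone.
  CH(CONH2): pendant –CONH2: carbonyl C bonded to C and N → amide.
  CH(CH2NH2): pendant –CH2NH2: N on sp³ C, no adjacent C=O → amine.
  C≡C: C≡C triple bond → alkyne.
  CH(CH2OH): pendant –CH2OH on an sp³ backbone C → alcohol.
  CH(CH2OH): pendant –CH2OH on an sp³ backbone C → alcohol.
  CH2NH2: –NH2 on an sp³ carbon with no adjacent C=O → amine.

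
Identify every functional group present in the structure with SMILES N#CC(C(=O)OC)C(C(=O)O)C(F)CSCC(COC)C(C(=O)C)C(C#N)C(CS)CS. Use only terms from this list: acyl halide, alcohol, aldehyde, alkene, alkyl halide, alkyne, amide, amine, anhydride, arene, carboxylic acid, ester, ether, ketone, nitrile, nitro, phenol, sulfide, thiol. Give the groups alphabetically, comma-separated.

N≡C–: carbon triple-bonded to nitrogen → nitrile.
pendant –COOCH3: carbonyl C bonded to C and –OCH3 → ester.
pendant –COOH: carbonyl C bonded to C and –OH → carboxylic acid.
halogen on an sp³ carbon → alkyl halide.
C–S–C linkage → sulfide (thioether).
pendant –CH2OCH3: C–O–C linkage → ether.
pendant –COCH3: carbonyl C bonded to two carbons → ketone.
pendant –C≡N: nitrile.
pendant –CH2SH → thiol.
–SH on an sp³ carbon → thiol.

alkyl halide, carboxylic acid, ester, ether, ketone, nitrile, sulfide, thiol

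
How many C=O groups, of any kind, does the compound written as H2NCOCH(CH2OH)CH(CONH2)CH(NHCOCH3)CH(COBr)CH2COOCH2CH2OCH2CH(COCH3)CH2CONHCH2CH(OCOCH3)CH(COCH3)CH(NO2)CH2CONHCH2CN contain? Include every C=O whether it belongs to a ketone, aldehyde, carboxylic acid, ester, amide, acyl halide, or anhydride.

H2NCO: amide, 1 C=O (running total 1).
CH(CONH2): amide, 1 C=O (running total 2).
CH(NHCOCH3): amide, 1 C=O (running total 3).
CH(COBr): acyl halide, 1 C=O (running total 4).
CH2COOCH2: ester, 1 C=O (running total 5).
CH(COCH3): ketone, 1 C=O (running total 6).
CH2CONHCH2: amide, 1 C=O (running total 7).
CH(OCOCH3): ester, 1 C=O (running total 8).
CH(COCH3): ketone, 1 C=O (running total 9).
CH2CONHCH2: amide, 1 C=O (running total 10).

10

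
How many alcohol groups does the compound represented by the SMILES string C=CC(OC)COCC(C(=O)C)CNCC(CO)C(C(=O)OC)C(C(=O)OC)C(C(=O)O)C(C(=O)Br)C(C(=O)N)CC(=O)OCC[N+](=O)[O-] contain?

Taking each segment in turn:
  CH2=CH: C=C double bond → alkene.
  CH(OCH3): pendant –OCH3: C–O–C with sp³ C, no adjacent C=O → ether.
  CH2OCH2: C–O–C with sp³ carbons on both sides and no adjacent C=O → ether.
  CH(COCH3): pendant –COCH3: carbonyl C bonded to two carbons → ketone.
  CH2NHCH2: C–N–C with sp³ carbons and no adjacent C=O → amine (secondary).
  CH(CH2OH): pendant –CH2OH on an sp³ backbone C → alcohol.
  CH(COOCH3): pendant –COOCH3: carbonyl C bonded to C and –OCH3 → ester.
  CH(COOCH3): pendant –COOCH3: carbonyl C bonded to C and –OCH3 → ester.
  CH(COOH): pendant –COOH: carbonyl C bonded to C and –OH → carboxylic acid.
  CH(COBr): pendant –C(=O)X: carbonyl C bonded to C and halogen → acyl halide.
  CH(CONH2): pendant –CONH2: carbonyl C bonded to C and N → amide.
  CH2COOCH2: –C(=O)–O–C with C on the carbonyl side → ester.
  CH2NO2: –NO2 on carbon → nitro group.
Alcohol appears at: CH(CH2OH) → 1.

1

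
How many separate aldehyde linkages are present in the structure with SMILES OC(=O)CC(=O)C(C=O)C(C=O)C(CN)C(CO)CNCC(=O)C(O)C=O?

3

–COOH: carbonyl C bonded to –OH and C → carboxylic acid (the –OH is not a separate alcohol).
–C(=O)– with carbon on both sides → ketone.
pendant –CHO: carbonyl C bonded to C and H → aldehyde.
pendant –CHO: carbonyl C bonded to C and H → aldehyde.
pendant –CH2NH2: N on sp³ C, no adjacent C=O → amine.
pendant –CH2OH on an sp³ backbone C → alcohol.
C–N–C with sp³ carbons and no adjacent C=O → amine (secondary).
–C(=O)– with carbon on both sides → ketone.
–OH on an sp³ carbon → alcohol (secondary).
terminal –CHO: carbonyl C bonded to H and C → aldehyde.
Aldehyde appears at: CH(CHO), CH(CHO), CHO → 3.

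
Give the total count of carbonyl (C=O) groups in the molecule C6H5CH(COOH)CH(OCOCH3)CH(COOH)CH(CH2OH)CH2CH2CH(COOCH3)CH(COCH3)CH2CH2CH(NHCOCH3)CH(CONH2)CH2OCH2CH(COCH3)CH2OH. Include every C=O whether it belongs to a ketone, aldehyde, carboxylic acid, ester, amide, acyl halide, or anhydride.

CH(COOH): carboxylic acid, 1 C=O (running total 1).
CH(OCOCH3): ester, 1 C=O (running total 2).
CH(COOH): carboxylic acid, 1 C=O (running total 3).
CH(COOCH3): ester, 1 C=O (running total 4).
CH(COCH3): ketone, 1 C=O (running total 5).
CH(NHCOCH3): amide, 1 C=O (running total 6).
CH(CONH2): amide, 1 C=O (running total 7).
CH(COCH3): ketone, 1 C=O (running total 8).

8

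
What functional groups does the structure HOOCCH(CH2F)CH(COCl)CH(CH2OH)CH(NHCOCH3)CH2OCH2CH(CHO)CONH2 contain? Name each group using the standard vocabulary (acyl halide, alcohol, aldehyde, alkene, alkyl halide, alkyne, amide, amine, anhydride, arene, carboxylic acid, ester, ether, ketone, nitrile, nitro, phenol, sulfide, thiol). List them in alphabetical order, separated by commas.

–COOH: carbonyl C bonded to –OH and C → carboxylic acid (the –OH is not a separate alcohol).
pendant –CH2X: halogen on sp³ carbon → alkyl halide.
pendant –C(=O)X: carbonyl C bonded to C and halogen → acyl halide.
pendant –CH2OH on an sp³ backbone C → alcohol.
pendant –NHC(=O)CH3: N bonded to a carbonyl → amide (not amine).
C–O–C with sp³ carbons on both sides and no adjacent C=O → ether.
pendant –CHO: carbonyl C bonded to C and H → aldehyde.
–C(=O)NH2: carbonyl C bonded to C and to N → amide (the N is not a separate amine).

acyl halide, alcohol, aldehyde, alkyl halide, amide, carboxylic acid, ether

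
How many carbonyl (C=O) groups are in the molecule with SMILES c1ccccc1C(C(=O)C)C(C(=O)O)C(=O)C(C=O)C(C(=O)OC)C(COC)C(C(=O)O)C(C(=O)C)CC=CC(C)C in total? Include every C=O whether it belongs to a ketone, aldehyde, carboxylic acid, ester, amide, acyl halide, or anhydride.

7

CH(COCH3): ketone, 1 C=O (running total 1).
CH(COOH): carboxylic acid, 1 C=O (running total 2).
CO: ketone, 1 C=O (running total 3).
CH(CHO): aldehyde, 1 C=O (running total 4).
CH(COOCH3): ester, 1 C=O (running total 5).
CH(COOH): carboxylic acid, 1 C=O (running total 6).
CH(COCH3): ketone, 1 C=O (running total 7).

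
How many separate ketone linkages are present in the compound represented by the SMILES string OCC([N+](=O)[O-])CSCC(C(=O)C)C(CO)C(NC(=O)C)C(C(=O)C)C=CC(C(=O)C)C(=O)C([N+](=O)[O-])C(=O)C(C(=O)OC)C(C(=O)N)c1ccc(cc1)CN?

HO– on an sp³ carbon → alcohol.
–NO2 on an sp³ carbon → nitro (the N=O is not a carbonyl).
C–S–C linkage → sulfide (thioether).
pendant –COCH3: carbonyl C bonded to two carbons → ketone.
pendant –CH2OH on an sp³ backbone C → alcohol.
pendant –NHC(=O)CH3: N bonded to a carbonyl → amide (not amine).
pendant –COCH3: carbonyl C bonded to two carbons → ketone.
C=C double bond → alkene.
pendant –COCH3: carbonyl C bonded to two carbons → ketone.
–C(=O)– with carbon on both sides → ketone.
–NO2 on an sp³ carbon → nitro (the N=O is not a carbonyl).
–C(=O)– with carbon on both sides → ketone.
pendant –COOCH3: carbonyl C bonded to C and –OCH3 → ester.
pendant –CONH2: carbonyl C bonded to C and N → amide.
para-disubstituted benzene ring → arene.
–NH2 on an sp³ carbon with no adjacent C=O → amine.
Ketone appears at: CH(COCH3), CH(COCH3), CH(COCH3), CO, CO → 5.

5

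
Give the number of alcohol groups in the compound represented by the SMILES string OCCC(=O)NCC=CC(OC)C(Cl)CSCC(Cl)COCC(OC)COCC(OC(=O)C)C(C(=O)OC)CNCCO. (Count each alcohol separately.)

2

Working along the chain:
  HOCH2: HO– on an sp³ carbon → alcohol.
  CH2CONHCH2: –C(=O)–N– linkage → amide (the N is not an amine).
  CH=CH: C=C double bond → alkene.
  CH(OCH3): pendant –OCH3: C–O–C with sp³ C, no adjacent C=O → ether.
  CH(Cl): halogen on an sp³ carbon → alkyl halide.
  CH2SCH2: C–S–C linkage → sulfide (thioether).
  CH(Cl): halogen on an sp³ carbon → alkyl halide.
  CH2OCH2: C–O–C with sp³ carbons on both sides and no adjacent C=O → ether.
  CH(OCH3): pendant –OCH3: C–O–C with sp³ C, no adjacent C=O → ether.
  CH2OCH2: C–O–C with sp³ carbons on both sides and no adjacent C=O → ether.
  CH(OCOCH3): pendant –OC(=O)CH3: an acyloxy group → ester.
  CH(COOCH3): pendant –COOCH3: carbonyl C bonded to C and –OCH3 → ester.
  CH2NHCH2: C–N–C with sp³ carbons and no adjacent C=O → amine (secondary).
  CH2OH: –OH on an sp³ carbon → alcohol.
Alcohol appears at: HOCH2, CH2OH → 2.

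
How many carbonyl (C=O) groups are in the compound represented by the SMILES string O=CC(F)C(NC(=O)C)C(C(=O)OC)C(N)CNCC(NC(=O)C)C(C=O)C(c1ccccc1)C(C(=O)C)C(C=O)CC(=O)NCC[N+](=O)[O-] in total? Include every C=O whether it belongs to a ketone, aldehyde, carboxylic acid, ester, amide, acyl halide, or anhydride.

OHC: aldehyde, 1 C=O (running total 1).
CH(NHCOCH3): amide, 1 C=O (running total 2).
CH(COOCH3): ester, 1 C=O (running total 3).
CH(NHCOCH3): amide, 1 C=O (running total 4).
CH(CHO): aldehyde, 1 C=O (running total 5).
CH(COCH3): ketone, 1 C=O (running total 6).
CH(CHO): aldehyde, 1 C=O (running total 7).
CH2CONHCH2: amide, 1 C=O (running total 8).

8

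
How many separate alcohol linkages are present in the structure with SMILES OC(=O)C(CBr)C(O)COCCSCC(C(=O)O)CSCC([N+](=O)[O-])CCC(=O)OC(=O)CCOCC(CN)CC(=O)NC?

1

Working along the chain:
  HOOC: –COOH: carbonyl C bonded to –OH and C → carboxylic acid (the –OH is not a separate alcohol).
  CH(CH2Br): pendant –CH2X: halogen on sp³ carbon → alkyl halide.
  CH(OH): –OH on an sp³ carbon → alcohol (secondary).
  CH2OCH2: C–O–C with sp³ carbons on both sides and no adjacent C=O → ether.
  CH2SCH2: C–S–C linkage → sulfide (thioether).
  CH(COOH): pendant –COOH: carbonyl C bonded to C and –OH → carboxylic acid.
  CH2SCH2: C–S–C linkage → sulfide (thioether).
  CH(NO2): –NO2 on an sp³ carbon → nitro (the N=O is not a carbonyl).
  CH2CO-O-COCH2: two acyl groups sharing one oxygen, –C(=O)–O–C(=O)– → anhydride.
  CH2OCH2: C–O–C with sp³ carbons on both sides and no adjacent C=O → ether.
  CH(CH2NH2): pendant –CH2NH2: N on sp³ C, no adjacent C=O → amine.
  CONHCH3: –C(=O)NHCH3: carbonyl C bonded to C and to N → amide (the N is not an amine).
Alcohol appears at: CH(OH) → 1.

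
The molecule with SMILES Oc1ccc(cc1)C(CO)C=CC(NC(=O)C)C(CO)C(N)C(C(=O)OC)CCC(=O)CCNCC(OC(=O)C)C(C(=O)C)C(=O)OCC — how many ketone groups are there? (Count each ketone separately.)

2

Working along the chain:
  HOC6H4: –OH attached directly to an aromatic ring → phenol (not alcohol); the ring itself is an arene.
  CH(CH2OH): pendant –CH2OH on an sp³ backbone C → alcohol.
  CH=CH: C=C double bond → alkene.
  CH(NHCOCH3): pendant –NHC(=O)CH3: N bonded to a carbonyl → amide (not amine).
  CH(CH2OH): pendant –CH2OH on an sp³ backbone C → alcohol.
  CH(NH2): –NH2 on an sp³ carbon with no adjacent C=O → amine.
  CH(COOCH3): pendant –COOCH3: carbonyl C bonded to C and –OCH3 → ester.
  CO: –C(=O)– with carbon on both sides → ketone.
  CH2NHCH2: C–N–C with sp³ carbons and no adjacent C=O → amine (secondary).
  CH(OCOCH3): pendant –OC(=O)CH3: an acyloxy group → ester.
  CH(COCH3): pendant –COCH3: carbonyl C bonded to two carbons → ketone.
  COOCH2CH3: –C(=O)OCH2CH3: carbonyl C bonded to C and to –OEt → ester.
Ketone appears at: CO, CH(COCH3) → 2.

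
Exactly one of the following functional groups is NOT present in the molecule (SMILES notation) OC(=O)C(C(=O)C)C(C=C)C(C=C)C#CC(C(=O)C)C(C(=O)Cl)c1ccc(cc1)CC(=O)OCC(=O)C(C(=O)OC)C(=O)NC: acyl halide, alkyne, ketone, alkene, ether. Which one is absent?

ether

acyl halide: present (CH(COCl) — pendant –C(=O)X: carbonyl C bonded to C and halogen → acyl halide).
ketone: present (CH(COCH3) — pendant –COCH3: carbonyl C bonded to two carbons → ketone).
alkene: present (CH(CH=CH2) — pendant –CH=CH2: C=C double bond → alkene).
alkyne: present (C≡C — C≡C triple bond → alkyne).
ether: absent. In each of CH2COOCH2 and CH(COOCH3), the C–O–C oxygen is adjacent to a C=O, so it belongs to an ester, not an ether.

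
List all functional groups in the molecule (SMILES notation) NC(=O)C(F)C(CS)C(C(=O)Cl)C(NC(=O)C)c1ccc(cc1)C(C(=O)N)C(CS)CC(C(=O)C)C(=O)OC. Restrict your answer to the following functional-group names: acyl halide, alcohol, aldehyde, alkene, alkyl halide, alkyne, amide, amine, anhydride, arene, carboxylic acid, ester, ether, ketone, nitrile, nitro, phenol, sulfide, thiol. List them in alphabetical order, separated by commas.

acyl halide, alkyl halide, amide, arene, ester, ketone, thiol

–C(=O)NH2: carbonyl C bonded to C and to N → amide (the N is not a separate amine).
halogen on an sp³ carbon → alkyl halide.
pendant –CH2SH → thiol.
pendant –C(=O)X: carbonyl C bonded to C and halogen → acyl halide.
pendant –NHC(=O)CH3: N bonded to a carbonyl → amide (not amine).
para-disubstituted benzene ring → arene.
pendant –CONH2: carbonyl C bonded to C and N → amide.
pendant –CH2SH → thiol.
pendant –COCH3: carbonyl C bonded to two carbons → ketone.
–C(=O)OCH3: carbonyl C bonded to C and to –OCH3 → ester (not ketone + ether).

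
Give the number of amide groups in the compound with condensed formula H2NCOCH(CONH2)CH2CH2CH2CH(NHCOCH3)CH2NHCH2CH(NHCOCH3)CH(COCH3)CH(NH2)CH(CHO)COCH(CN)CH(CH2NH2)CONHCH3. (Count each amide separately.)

Reading the structure from left to right:
  H2NCO: –C(=O)NH2: carbonyl C bonded to C and to N → amide (the N is not a separate amine).
  CH(CONH2): pendant –CONH2: carbonyl C bonded to C and N → amide.
  CH(NHCOCH3): pendant –NHC(=O)CH3: N bonded to a carbonyl → amide (not amine).
  CH2NHCH2: C–N–C with sp³ carbons and no adjacent C=O → amine (secondary).
  CH(NHCOCH3): pendant –NHC(=O)CH3: N bonded to a carbonyl → amide (not amine).
  CH(COCH3): pendant –COCH3: carbonyl C bonded to two carbons → ketone.
  CH(NH2): –NH2 on an sp³ carbon with no adjacent C=O → amine.
  CH(CHO): pendant –CHO: carbonyl C bonded to C and H → aldehyde.
  CO: –C(=O)– with carbon on both sides → ketone.
  CH(CN): pendant –C≡N: nitrile.
  CH(CH2NH2): pendant –CH2NH2: N on sp³ C, no adjacent C=O → amine.
  CONHCH3: –C(=O)NHCH3: carbonyl C bonded to C and to N → amide (the N is not an amine).
Amide appears at: H2NCO, CH(CONH2), CH(NHCOCH3), CH(NHCOCH3), CONHCH3 → 5.

5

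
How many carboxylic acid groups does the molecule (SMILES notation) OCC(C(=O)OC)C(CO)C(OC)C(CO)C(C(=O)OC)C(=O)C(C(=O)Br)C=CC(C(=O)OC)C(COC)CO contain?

Working along the chain:
  HOCH2: HO– on an sp³ carbon → alcohol.
  CH(COOCH3): pendant –COOCH3: carbonyl C bonded to C and –OCH3 → ester.
  CH(CH2OH): pendant –CH2OH on an sp³ backbone C → alcohol.
  CH(OCH3): pendant –OCH3: C–O–C with sp³ C, no adjacent C=O → ether.
  CH(CH2OH): pendant –CH2OH on an sp³ backbone C → alcohol.
  CH(COOCH3): pendant –COOCH3: carbonyl C bonded to C and –OCH3 → ester.
  CO: –C(=O)– with carbon on both sides → ketone.
  CH(COBr): pendant –C(=O)X: carbonyl C bonded to C and halogen → acyl halide.
  CH=CH: C=C double bond → alkene.
  CH(COOCH3): pendant –COOCH3: carbonyl C bonded to C and –OCH3 → ester.
  CH(CH2OCH3): pendant –CH2OCH3: C–O–C linkage → ether.
  CH2OH: –OH on an sp³ carbon → alcohol.
No segment is a carboxylic acid: HOCH2 is alcohol, not carboxylic acid; CH(COOCH3) is ester, not carboxylic acid; CH(CH2OH) is alcohol, not carboxylic acid. → 0.

0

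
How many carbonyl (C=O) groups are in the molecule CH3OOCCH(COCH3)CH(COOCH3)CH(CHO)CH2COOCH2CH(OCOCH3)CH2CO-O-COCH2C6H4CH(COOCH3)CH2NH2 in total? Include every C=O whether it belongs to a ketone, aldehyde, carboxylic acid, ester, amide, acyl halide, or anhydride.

9

CH3OOC: ester, 1 C=O (running total 1).
CH(COCH3): ketone, 1 C=O (running total 2).
CH(COOCH3): ester, 1 C=O (running total 3).
CH(CHO): aldehyde, 1 C=O (running total 4).
CH2COOCH2: ester, 1 C=O (running total 5).
CH(OCOCH3): ester, 1 C=O (running total 6).
CH2CO-O-COCH2: anhydride, 2 C=O (running total 8).
CH(COOCH3): ester, 1 C=O (running total 9).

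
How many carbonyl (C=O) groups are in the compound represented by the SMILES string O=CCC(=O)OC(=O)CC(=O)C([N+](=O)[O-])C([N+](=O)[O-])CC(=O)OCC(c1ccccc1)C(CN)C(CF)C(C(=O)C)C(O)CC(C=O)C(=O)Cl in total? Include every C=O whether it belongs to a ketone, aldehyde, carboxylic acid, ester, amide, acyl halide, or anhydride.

OHC: aldehyde, 1 C=O (running total 1).
CH2CO-O-COCH2: anhydride, 2 C=O (running total 3).
CO: ketone, 1 C=O (running total 4).
CH2COOCH2: ester, 1 C=O (running total 5).
CH(COCH3): ketone, 1 C=O (running total 6).
CH(CHO): aldehyde, 1 C=O (running total 7).
COCl: acyl halide, 1 C=O (running total 8).

8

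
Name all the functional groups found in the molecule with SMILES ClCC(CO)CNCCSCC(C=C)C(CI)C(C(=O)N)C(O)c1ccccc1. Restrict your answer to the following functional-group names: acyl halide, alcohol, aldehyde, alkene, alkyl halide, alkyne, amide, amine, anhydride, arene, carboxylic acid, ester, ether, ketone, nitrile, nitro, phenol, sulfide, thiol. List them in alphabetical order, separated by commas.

Taking each segment in turn:
  ClCH2: halogen on an sp³ carbon → alkyl halide.
  CH(CH2OH): pendant –CH2OH on an sp³ backbone C → alcohol.
  CH2NHCH2: C–N–C with sp³ carbons and no adjacent C=O → amine (secondary).
  CH2SCH2: C–S–C linkage → sulfide (thioether).
  CH(CH=CH2): pendant –CH=CH2: C=C double bond → alkene.
  CH(CH2I): pendant –CH2X: halogen on sp³ carbon → alkyl halide.
  CH(CONH2): pendant –CONH2: carbonyl C bonded to C and N → amide.
  CH(OH): –OH on an sp³ carbon → alcohol (secondary).
  C6H5: –C6H5 phenyl ring → arene.

alcohol, alkene, alkyl halide, amide, amine, arene, sulfide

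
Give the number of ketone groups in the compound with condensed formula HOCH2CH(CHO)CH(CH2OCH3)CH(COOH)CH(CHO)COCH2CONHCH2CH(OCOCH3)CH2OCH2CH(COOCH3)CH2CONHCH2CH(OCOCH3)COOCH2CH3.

1

Reading the structure from left to right:
  HOCH2: HO– on an sp³ carbon → alcohol.
  CH(CHO): pendant –CHO: carbonyl C bonded to C and H → aldehyde.
  CH(CH2OCH3): pendant –CH2OCH3: C–O–C linkage → ether.
  CH(COOH): pendant –COOH: carbonyl C bonded to C and –OH → carboxylic acid.
  CH(CHO): pendant –CHO: carbonyl C bonded to C and H → aldehyde.
  CO: –C(=O)– with carbon on both sides → ketone.
  CH2CONHCH2: –C(=O)–N– linkage → amide (the N is not an amine).
  CH(OCOCH3): pendant –OC(=O)CH3: an acyloxy group → ester.
  CH2OCH2: C–O–C with sp³ carbons on both sides and no adjacent C=O → ether.
  CH(COOCH3): pendant –COOCH3: carbonyl C bonded to C and –OCH3 → ester.
  CH2CONHCH2: –C(=O)–N– linkage → amide (the N is not an amine).
  CH(OCOCH3): pendant –OC(=O)CH3: an acyloxy group → ester.
  COOCH2CH3: –C(=O)OCH2CH3: carbonyl C bonded to C and to –OEt → ester.
Ketone appears at: CO → 1.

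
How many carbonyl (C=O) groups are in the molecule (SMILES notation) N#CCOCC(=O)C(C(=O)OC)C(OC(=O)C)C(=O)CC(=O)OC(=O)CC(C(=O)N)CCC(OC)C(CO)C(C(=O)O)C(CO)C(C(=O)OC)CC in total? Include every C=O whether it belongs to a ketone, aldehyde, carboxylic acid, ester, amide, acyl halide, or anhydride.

9

CO: ketone, 1 C=O (running total 1).
CH(COOCH3): ester, 1 C=O (running total 2).
CH(OCOCH3): ester, 1 C=O (running total 3).
CO: ketone, 1 C=O (running total 4).
CH2CO-O-COCH2: anhydride, 2 C=O (running total 6).
CH(CONH2): amide, 1 C=O (running total 7).
CH(COOH): carboxylic acid, 1 C=O (running total 8).
CH(COOCH3): ester, 1 C=O (running total 9).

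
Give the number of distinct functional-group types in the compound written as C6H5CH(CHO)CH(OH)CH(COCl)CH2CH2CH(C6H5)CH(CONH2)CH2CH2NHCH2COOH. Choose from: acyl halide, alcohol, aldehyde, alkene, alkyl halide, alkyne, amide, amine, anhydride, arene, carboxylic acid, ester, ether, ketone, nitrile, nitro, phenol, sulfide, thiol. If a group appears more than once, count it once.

Taking each segment in turn:
  C6H5: C6H5– phenyl ring → arene.
  CH(CHO): pendant –CHO: carbonyl C bonded to C and H → aldehyde.
  CH(OH): –OH on an sp³ carbon → alcohol (secondary).
  CH(COCl): pendant –C(=O)X: carbonyl C bonded to C and halogen → acyl halide.
  CH(C6H5): pendant –C6H5: benzene ring → arene.
  CH(CONH2): pendant –CONH2: carbonyl C bonded to C and N → amide.
  CH2NHCH2: C–N–C with sp³ carbons and no adjacent C=O → amine (secondary).
  COOH: –COOH: carbonyl C bonded to –OH and C → carboxylic acid (the –OH is not a separate alcohol).
Distinct types present: acyl halide, alcohol, aldehyde, amide, amine, arene, carboxylic acid.

7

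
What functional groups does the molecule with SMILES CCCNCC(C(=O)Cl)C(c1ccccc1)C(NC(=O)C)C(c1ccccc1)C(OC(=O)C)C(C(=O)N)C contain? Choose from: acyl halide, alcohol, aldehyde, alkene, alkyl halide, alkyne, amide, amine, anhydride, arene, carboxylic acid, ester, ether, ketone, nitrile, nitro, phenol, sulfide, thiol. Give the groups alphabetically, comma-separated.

Reading the structure from left to right:
  CH2NHCH2: C–N–C with sp³ carbons and no adjacent C=O → amine (secondary).
  CH(COCl): pendant –C(=O)X: carbonyl C bonded to C and halogen → acyl halide.
  CH(C6H5): pendant –C6H5: benzene ring → arene.
  CH(NHCOCH3): pendant –NHC(=O)CH3: N bonded to a carbonyl → amide (not amine).
  CH(C6H5): pendant –C6H5: benzene ring → arene.
  CH(OCOCH3): pendant –OC(=O)CH3: an acyloxy group → ester.
  CH(CONH2): pendant –CONH2: carbonyl C bonded to C and N → amide.

acyl halide, amide, amine, arene, ester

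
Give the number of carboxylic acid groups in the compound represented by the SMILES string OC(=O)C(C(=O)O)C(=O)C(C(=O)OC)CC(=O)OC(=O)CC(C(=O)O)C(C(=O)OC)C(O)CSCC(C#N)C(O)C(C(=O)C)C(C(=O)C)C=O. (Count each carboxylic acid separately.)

–COOH: carbonyl C bonded to –OH and C → carboxylic acid (the –OH is not a separate alcohol).
pendant –COOH: carbonyl C bonded to C and –OH → carboxylic acid.
–C(=O)– with carbon on both sides → ketone.
pendant –COOCH3: carbonyl C bonded to C and –OCH3 → ester.
two acyl groups sharing one oxygen, –C(=O)–O–C(=O)– → anhydride.
pendant –COOH: carbonyl C bonded to C and –OH → carboxylic acid.
pendant –COOCH3: carbonyl C bonded to C and –OCH3 → ester.
–OH on an sp³ carbon → alcohol (secondary).
C–S–C linkage → sulfide (thioether).
pendant –C≡N: nitrile.
–OH on an sp³ carbon → alcohol (secondary).
pendant –COCH3: carbonyl C bonded to two carbons → ketone.
pendant –COCH3: carbonyl C bonded to two carbons → ketone.
terminal –CHO: carbonyl C bonded to H and C → aldehyde.
Carboxylic acid appears at: HOOC, CH(COOH), CH(COOH) → 3.

3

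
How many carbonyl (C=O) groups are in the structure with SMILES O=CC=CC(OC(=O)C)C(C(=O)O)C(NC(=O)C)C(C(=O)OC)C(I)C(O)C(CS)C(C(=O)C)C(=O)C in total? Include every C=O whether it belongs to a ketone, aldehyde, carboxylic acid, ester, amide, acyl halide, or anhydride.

7

OHC: aldehyde, 1 C=O (running total 1).
CH(OCOCH3): ester, 1 C=O (running total 2).
CH(COOH): carboxylic acid, 1 C=O (running total 3).
CH(NHCOCH3): amide, 1 C=O (running total 4).
CH(COOCH3): ester, 1 C=O (running total 5).
CH(COCH3): ketone, 1 C=O (running total 6).
CO: ketone, 1 C=O (running total 7).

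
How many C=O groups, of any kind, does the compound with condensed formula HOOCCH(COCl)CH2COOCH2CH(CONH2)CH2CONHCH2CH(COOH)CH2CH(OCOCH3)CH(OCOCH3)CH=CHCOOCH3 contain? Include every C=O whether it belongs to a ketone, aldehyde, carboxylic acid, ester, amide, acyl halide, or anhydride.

9

HOOC: carboxylic acid, 1 C=O (running total 1).
CH(COCl): acyl halide, 1 C=O (running total 2).
CH2COOCH2: ester, 1 C=O (running total 3).
CH(CONH2): amide, 1 C=O (running total 4).
CH2CONHCH2: amide, 1 C=O (running total 5).
CH(COOH): carboxylic acid, 1 C=O (running total 6).
CH(OCOCH3): ester, 1 C=O (running total 7).
CH(OCOCH3): ester, 1 C=O (running total 8).
COOCH3: ester, 1 C=O (running total 9).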